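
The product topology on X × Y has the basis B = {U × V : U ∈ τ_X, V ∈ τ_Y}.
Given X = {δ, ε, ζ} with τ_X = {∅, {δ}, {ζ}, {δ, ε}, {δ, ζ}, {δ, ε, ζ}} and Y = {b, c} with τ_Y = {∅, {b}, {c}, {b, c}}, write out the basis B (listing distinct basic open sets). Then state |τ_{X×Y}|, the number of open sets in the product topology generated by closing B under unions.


Basis B = {∅ × ∅, {δ} × {b}, {δ} × {c}, {ζ} × {b}, {ζ} × {c}, {δ} × {b, c}, {δ, ε} × {b}, {δ, ζ} × {b}, {δ, ε} × {c}, {δ, ζ} × {c}, {ζ} × {b, c}, {δ, ε, ζ} × {b}, {δ, ε, ζ} × {c}, {δ, ε} × {b, c}, {δ, ζ} × {b, c}, {δ, ε, ζ} × {b, c}}; |τ_{X×Y}| = 36.

Enumerate products U × V with U ∈ τ_X, V ∈ τ_Y (deduplicated):
  ∅ × ∅ = {} (∅)
  {δ} × {b} = {(δ,b)}
  {δ} × {c} = {(δ,c)}
  {ζ} × {b} = {(ζ,b)}
  {ζ} × {c} = {(ζ,c)}
  {δ} × {b, c} = {(δ,b), (δ,c)}
  {δ, ε} × {b} = {(δ,b), (ε,b)}
  {δ, ζ} × {b} = {(δ,b), (ζ,b)}
  {δ, ε} × {c} = {(δ,c), (ε,c)}
  {δ, ζ} × {c} = {(δ,c), (ζ,c)}
  {ζ} × {b, c} = {(ζ,b), (ζ,c)}
  {δ, ε, ζ} × {b} = {(δ,b), (ε,b), (ζ,b)}
  {δ, ε, ζ} × {c} = {(δ,c), (ε,c), (ζ,c)}
  {δ, ε} × {b, c} = {(δ,b), (δ,c), (ε,b), (ε,c)}
  {δ, ζ} × {b, c} = {(δ,b), (δ,c), (ζ,b), (ζ,c)}
  {δ, ε, ζ} × {b, c} = {(δ,b), (δ,c), (ε,b), (ε,c), (ζ,b), (ζ,c)}
These 16 distinct sets form the basis B.
Close under arbitrary unions to get τ_{X×Y}; counting gives |τ_{X×Y}| = 36.


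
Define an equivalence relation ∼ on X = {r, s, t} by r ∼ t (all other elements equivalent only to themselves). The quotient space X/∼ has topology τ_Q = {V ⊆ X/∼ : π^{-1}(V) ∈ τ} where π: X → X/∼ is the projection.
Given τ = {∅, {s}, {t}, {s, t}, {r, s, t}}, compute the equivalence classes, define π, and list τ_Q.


X/∼ = {[r=t], [s]}; |τ_Q| = 3.

Equivalence classes: [r=t], [s].
Quotient map π: X → X/∼ sends r ↦ [r=t], s ↦ [s], t ↦ [r=t].
For each subset V ⊆ X/∼, compute π^{-1}(V) ⊆ X and check whether π^{-1}(V) ∈ τ. V is open in τ_Q iff π^{-1}(V) ∈ τ.
  V = {}: π^{-1}(V) = ∅ ∈ τ ✓.
  V = {[r=t]}: π^{-1}(V) = {r, t} ∉ τ ✗.
  V = {[s]}: π^{-1}(V) = {s} ∈ τ ✓.
  V = {[r=t], [s]}: π^{-1}(V) = {r, s, t} ∈ τ ✓.
Open sets in the quotient: τ_Q = {{}, {[s]}, {[r=t], [s]}} (3 elements).


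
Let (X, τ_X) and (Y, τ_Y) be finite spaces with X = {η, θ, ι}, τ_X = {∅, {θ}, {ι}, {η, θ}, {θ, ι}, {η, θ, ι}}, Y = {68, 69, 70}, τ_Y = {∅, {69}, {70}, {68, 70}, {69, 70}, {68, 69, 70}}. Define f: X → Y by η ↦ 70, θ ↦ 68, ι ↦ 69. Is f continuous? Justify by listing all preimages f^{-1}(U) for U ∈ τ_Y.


f is NOT continuous.

Compute f^{-1}(U) for each U ∈ τ_Y:
  U = ∅: f^{-1}(U) = ∅ ∈ τ_X ✓.
  U = {69}: f^{-1}(U) = {ι} ∈ τ_X ✓.
  U = {70}: f^{-1}(U) = {η} ∉ τ_X ✗.
  U = {68, 70}: f^{-1}(U) = {η, θ} ∈ τ_X ✓.
  U = {69, 70}: f^{-1}(U) = {η, ι} ∉ τ_X ✗.
  U = {68, 69, 70}: f^{-1}(U) = {η, θ, ι} ∈ τ_X ✓.
Found U = {70} with f^{-1}(U) = {η} not in τ_X. Therefore f is NOT continuous.


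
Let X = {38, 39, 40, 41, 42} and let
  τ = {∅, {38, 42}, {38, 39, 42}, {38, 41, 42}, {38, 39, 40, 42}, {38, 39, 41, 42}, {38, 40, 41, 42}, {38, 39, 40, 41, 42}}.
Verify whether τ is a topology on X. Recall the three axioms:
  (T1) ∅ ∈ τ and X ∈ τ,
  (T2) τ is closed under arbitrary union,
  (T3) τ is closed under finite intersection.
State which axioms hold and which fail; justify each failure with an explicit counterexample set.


τ is NOT a topology on X.

Axiom (T1): ∅ ∈ τ? Yes; X ∈ τ? Yes.
Axiom (T2/T3): check pairwise unions and intersections of members of τ.
Counterexample for (T3): {38, 39, 40, 42} ∩ {38, 40, 41, 42} = {38, 40, 42} ∉ τ. Therefore τ is NOT a topology.


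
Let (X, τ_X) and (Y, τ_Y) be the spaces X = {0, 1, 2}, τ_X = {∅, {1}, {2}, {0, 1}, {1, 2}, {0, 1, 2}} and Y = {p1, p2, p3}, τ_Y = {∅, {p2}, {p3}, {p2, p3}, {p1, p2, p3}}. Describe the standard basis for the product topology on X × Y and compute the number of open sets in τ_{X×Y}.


Basis B = {∅ × ∅, {1} × {p2}, {1} × {p3}, {2} × {p2}, {2} × {p3}, {0, 1} × {p2}, {0, 1} × {p3}, {1} × {p2, p3}, {1, 2} × {p2}, {1, 2} × {p3}, {2} × {p2, p3}, {0, 1, 2} × {p2}, {0, 1, 2} × {p3}, {1} × {p1, p2, p3}, {2} × {p1, p2, p3}, {0, 1} × {p2, p3}, {1, 2} × {p2, p3}, {0, 1} × {p1, p2, p3}, {0, 1, 2} × {p2, p3}, {1, 2} × {p1, p2, p3}, {0, 1, 2} × {p1, p2, p3}}; |τ_{X×Y}| = 70.

Enumerate products U × V with U ∈ τ_X, V ∈ τ_Y (deduplicated):
  ∅ × ∅ = {} (∅)
  {1} × {p2} = {(1,p2)}
  {1} × {p3} = {(1,p3)}
  {2} × {p2} = {(2,p2)}
  {2} × {p3} = {(2,p3)}
  {0, 1} × {p2} = {(0,p2), (1,p2)}
  {0, 1} × {p3} = {(0,p3), (1,p3)}
  {1} × {p2, p3} = {(1,p2), (1,p3)}
  {1, 2} × {p2} = {(1,p2), (2,p2)}
  {1, 2} × {p3} = {(1,p3), (2,p3)}
  {2} × {p2, p3} = {(2,p2), (2,p3)}
  {0, 1, 2} × {p2} = {(0,p2), (1,p2), (2,p2)}
  {0, 1, 2} × {p3} = {(0,p3), (1,p3), (2,p3)}
  {1} × {p1, p2, p3} = {(1,p1), (1,p2), (1,p3)}
  {2} × {p1, p2, p3} = {(2,p1), (2,p2), (2,p3)}
  {0, 1} × {p2, p3} = {(0,p2), (0,p3), (1,p2), (1,p3)}
  {1, 2} × {p2, p3} = {(1,p2), (1,p3), (2,p2), (2,p3)}
  {0, 1} × {p1, p2, p3} = {(0,p1), (0,p2), (0,p3), (1,p1), (1,p2), (1,p3)}
  {0, 1, 2} × {p2, p3} = {(0,p2), (0,p3), (1,p2), (1,p3), (2,p2), (2,p3)}
  {1, 2} × {p1, p2, p3} = {(1,p1), (1,p2), (1,p3), (2,p1), (2,p2), (2,p3)}
  {0, 1, 2} × {p1, p2, p3} = {(0,p1), (0,p2), (0,p3), (1,p1), (1,p2), (1,p3), (2,p1), (2,p2), (2,p3)}
These 21 distinct sets form the basis B.
Close under arbitrary unions to get τ_{X×Y}; counting gives |τ_{X×Y}| = 70.


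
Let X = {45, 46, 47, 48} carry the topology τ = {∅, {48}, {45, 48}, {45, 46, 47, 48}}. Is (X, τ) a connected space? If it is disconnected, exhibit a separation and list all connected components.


(X, τ) is connected.

Find clopen sets (U ∈ τ with X ∖ U ∈ τ):
  U = ∅, X ∖ U = {45, 46, 47, 48} — both open, so U is clopen.
  U = {45, 46, 47, 48}, X ∖ U = ∅ — both open, so U is clopen.
Only trivial clopens (∅ and X) exist, so (X, τ) is connected.
Compute connected components by grouping points that agree on all clopens:
  component: {45, 46, 47, 48}


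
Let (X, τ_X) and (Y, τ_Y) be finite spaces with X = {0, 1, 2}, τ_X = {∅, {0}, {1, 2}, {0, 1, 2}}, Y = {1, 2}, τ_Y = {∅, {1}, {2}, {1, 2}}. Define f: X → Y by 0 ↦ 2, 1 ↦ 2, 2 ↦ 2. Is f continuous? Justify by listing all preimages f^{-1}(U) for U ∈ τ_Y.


f IS continuous.

Compute f^{-1}(U) for each U ∈ τ_Y:
  U = ∅: f^{-1}(U) = ∅ ∈ τ_X ✓.
  U = {1}: f^{-1}(U) = ∅ ∈ τ_X ✓.
  U = {2}: f^{-1}(U) = {0, 1, 2} ∈ τ_X ✓.
  U = {1, 2}: f^{-1}(U) = {0, 1, 2} ∈ τ_X ✓.
Every preimage lies in τ_X, so f IS continuous.


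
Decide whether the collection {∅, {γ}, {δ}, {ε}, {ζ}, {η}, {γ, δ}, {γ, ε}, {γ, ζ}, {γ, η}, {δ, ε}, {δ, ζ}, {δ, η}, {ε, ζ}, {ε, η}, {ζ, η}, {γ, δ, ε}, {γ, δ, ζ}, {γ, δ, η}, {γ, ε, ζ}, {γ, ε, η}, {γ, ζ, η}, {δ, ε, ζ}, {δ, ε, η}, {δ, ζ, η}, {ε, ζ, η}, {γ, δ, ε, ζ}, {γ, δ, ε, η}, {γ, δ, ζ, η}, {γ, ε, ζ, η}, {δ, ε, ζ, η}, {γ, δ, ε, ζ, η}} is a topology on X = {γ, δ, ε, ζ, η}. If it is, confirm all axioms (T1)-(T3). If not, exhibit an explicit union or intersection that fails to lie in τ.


τ IS a topology on X.

Axiom (T1): ∅ ∈ τ? Yes; X ∈ τ? Yes.
Axiom (T2/T3): check pairwise unions and intersections of members of τ.
All pairwise intersections and unions checked — each lies in τ. Therefore τ satisfies (T1), (T2), (T3): it IS a topology on X.


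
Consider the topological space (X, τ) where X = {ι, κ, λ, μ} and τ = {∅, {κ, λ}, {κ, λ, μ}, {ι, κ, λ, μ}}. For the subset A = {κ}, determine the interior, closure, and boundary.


int(A) = ∅, cl(A) = {ι, κ, λ, μ}, ∂A = {ι, κ, λ, μ}.

Closed sets in (X, τ) are complements of opens:
  closed(X, τ) = {∅, {ι}, {ι, μ}, {ι, κ, λ, μ}}.
int(A) = ⋃ {U ∈ τ : U ⊆ A}. Opens contained in A: ∅.
Taking the union of these: int(A) = ∅.
cl(A) = ⋂ {C closed : A ⊆ C}. Closed sets containing A: {ι, κ, λ, μ}.
Intersecting these: cl(A) = {ι, κ, λ, μ}.
∂A = cl(A) ∖ int(A) = {ι, κ, λ, μ} ∖ ∅ = {ι, κ, λ, μ}.


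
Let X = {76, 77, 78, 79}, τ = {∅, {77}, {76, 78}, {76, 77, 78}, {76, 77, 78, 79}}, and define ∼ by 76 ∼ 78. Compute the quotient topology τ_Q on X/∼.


X/∼ = {[76=78], [77], [79]}; |τ_Q| = 5.

Equivalence classes: [76=78], [77], [79].
Quotient map π: X → X/∼ sends 76 ↦ [76=78], 77 ↦ [77], 78 ↦ [76=78], 79 ↦ [79].
For each subset V ⊆ X/∼, compute π^{-1}(V) ⊆ X and check whether π^{-1}(V) ∈ τ. V is open in τ_Q iff π^{-1}(V) ∈ τ.
  V = {}: π^{-1}(V) = ∅ ∈ τ ✓.
  V = {[76=78]}: π^{-1}(V) = {76, 78} ∈ τ ✓.
  V = {[77]}: π^{-1}(V) = {77} ∈ τ ✓.
  V = {[76=78], [77]}: π^{-1}(V) = {76, 77, 78} ∈ τ ✓.
  V = {[79]}: π^{-1}(V) = {79} ∉ τ ✗.
  V = {[76=78], [79]}: π^{-1}(V) = {76, 78, 79} ∉ τ ✗.
  V = {[77], [79]}: π^{-1}(V) = {77, 79} ∉ τ ✗.
  V = {[76=78], [77], [79]}: π^{-1}(V) = {76, 77, 78, 79} ∈ τ ✓.
Open sets in the quotient: τ_Q = {{}, {[76=78]}, {[77]}, {[76=78], [77]}, {[76=78], [77], [79]}} (5 elements).


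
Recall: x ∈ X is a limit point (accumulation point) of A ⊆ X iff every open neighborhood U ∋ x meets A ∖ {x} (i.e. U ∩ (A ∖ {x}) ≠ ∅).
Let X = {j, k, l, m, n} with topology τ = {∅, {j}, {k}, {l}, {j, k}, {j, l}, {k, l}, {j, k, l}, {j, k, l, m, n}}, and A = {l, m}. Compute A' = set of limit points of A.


A' = {m, n}

For each x ∈ X, list the open sets U ∈ τ with x ∈ U, then check whether U ∩ (A ∖ {x}) ≠ ∅ for every such U.
  x = j: open {j} ∋ x has {j} ∩ (A ∖ {j}) = ∅, so x is NOT a limit point.
  x = k: open {k} ∋ x has {k} ∩ (A ∖ {k}) = ∅, so x is NOT a limit point.
  x = l: open {l} ∋ x has {l} ∩ (A ∖ {l}) = ∅, so x is NOT a limit point.
  x = m: opens ∋ x are {j, k, l, m, n}; each meets A ∖ {m}, so x IS a limit point.
  x = n: opens ∋ x are {j, k, l, m, n}; each meets A ∖ {n}, so x IS a limit point.
Collecting: A' = {m, n}.


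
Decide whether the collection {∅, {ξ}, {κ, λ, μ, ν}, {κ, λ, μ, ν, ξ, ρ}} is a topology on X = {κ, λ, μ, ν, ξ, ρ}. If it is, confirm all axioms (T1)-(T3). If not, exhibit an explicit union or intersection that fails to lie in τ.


τ is NOT a topology on X.

Axiom (T1): ∅ ∈ τ? Yes; X ∈ τ? Yes.
Axiom (T2/T3): check pairwise unions and intersections of members of τ.
Counterexample for (T2): {ξ} ∪ {κ, λ, μ, ν} = {κ, λ, μ, ν, ξ} ∉ τ. Therefore τ is NOT a topology.


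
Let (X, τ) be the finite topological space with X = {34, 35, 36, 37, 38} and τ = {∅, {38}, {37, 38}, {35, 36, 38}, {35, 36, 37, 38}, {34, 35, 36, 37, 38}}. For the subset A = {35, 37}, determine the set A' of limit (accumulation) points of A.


A' = {34, 36}

For each x ∈ X, list the open sets U ∈ τ with x ∈ U, then check whether U ∩ (A ∖ {x}) ≠ ∅ for every such U.
  x = 34: opens ∋ x are {34, 35, 36, 37, 38}; each meets A ∖ {34}, so x IS a limit point.
  x = 35: open {35, 36, 38} ∋ x has {35, 36, 38} ∩ (A ∖ {35}) = ∅, so x is NOT a limit point.
  x = 36: opens ∋ x are {35, 36, 38}, {35, 36, 37, 38}, {34, 35, 36, 37, 38}; each meets A ∖ {36}, so x IS a limit point.
  x = 37: open {37, 38} ∋ x has {37, 38} ∩ (A ∖ {37}) = ∅, so x is NOT a limit point.
  x = 38: open {38} ∋ x has {38} ∩ (A ∖ {38}) = ∅, so x is NOT a limit point.
Collecting: A' = {34, 36}.


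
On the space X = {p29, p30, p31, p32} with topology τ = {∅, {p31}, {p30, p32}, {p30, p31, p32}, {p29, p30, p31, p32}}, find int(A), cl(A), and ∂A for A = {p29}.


int(A) = ∅, cl(A) = {p29}, ∂A = {p29}.

Closed sets in (X, τ) are complements of opens:
  closed(X, τ) = {∅, {p29}, {p29, p31}, {p29, p30, p32}, {p29, p30, p31, p32}}.
int(A) = ⋃ {U ∈ τ : U ⊆ A}. Opens contained in A: ∅.
Taking the union of these: int(A) = ∅.
cl(A) = ⋂ {C closed : A ⊆ C}. Closed sets containing A: {p29}, {p29, p31}, {p29, p30, p32}, {p29, p30, p31, p32}.
Intersecting these: cl(A) = {p29}.
∂A = cl(A) ∖ int(A) = {p29} ∖ ∅ = {p29}.


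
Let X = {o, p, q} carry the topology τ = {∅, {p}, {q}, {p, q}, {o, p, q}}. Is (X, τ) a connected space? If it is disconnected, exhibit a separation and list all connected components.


(X, τ) is connected.

Find clopen sets (U ∈ τ with X ∖ U ∈ τ):
  U = ∅, X ∖ U = {o, p, q} — both open, so U is clopen.
  U = {o, p, q}, X ∖ U = ∅ — both open, so U is clopen.
Only trivial clopens (∅ and X) exist, so (X, τ) is connected.
Compute connected components by grouping points that agree on all clopens:
  component: {o, p, q}


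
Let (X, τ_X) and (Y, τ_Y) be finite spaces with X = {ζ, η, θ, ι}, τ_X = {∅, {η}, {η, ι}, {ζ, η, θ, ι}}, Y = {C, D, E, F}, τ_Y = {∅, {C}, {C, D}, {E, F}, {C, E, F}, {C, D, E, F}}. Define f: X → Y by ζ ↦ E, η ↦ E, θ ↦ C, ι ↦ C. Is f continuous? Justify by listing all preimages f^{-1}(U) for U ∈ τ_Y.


f is NOT continuous.

Compute f^{-1}(U) for each U ∈ τ_Y:
  U = ∅: f^{-1}(U) = ∅ ∈ τ_X ✓.
  U = {C}: f^{-1}(U) = {θ, ι} ∉ τ_X ✗.
  U = {C, D}: f^{-1}(U) = {θ, ι} ∉ τ_X ✗.
  U = {E, F}: f^{-1}(U) = {ζ, η} ∉ τ_X ✗.
  U = {C, E, F}: f^{-1}(U) = {ζ, η, θ, ι} ∈ τ_X ✓.
  U = {C, D, E, F}: f^{-1}(U) = {ζ, η, θ, ι} ∈ τ_X ✓.
Found U = {C} with f^{-1}(U) = {θ, ι} not in τ_X. Therefore f is NOT continuous.


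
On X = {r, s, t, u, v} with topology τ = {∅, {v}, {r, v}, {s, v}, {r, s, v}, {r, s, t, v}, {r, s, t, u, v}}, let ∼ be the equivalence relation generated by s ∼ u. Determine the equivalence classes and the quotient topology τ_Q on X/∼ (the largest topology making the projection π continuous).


X/∼ = {[r], [s=u], [t], [v]}; |τ_Q| = 4.

Equivalence classes: [r], [s=u], [t], [v].
Quotient map π: X → X/∼ sends r ↦ [r], s ↦ [s=u], t ↦ [t], u ↦ [s=u], v ↦ [v].
For each subset V ⊆ X/∼, compute π^{-1}(V) ⊆ X and check whether π^{-1}(V) ∈ τ. V is open in τ_Q iff π^{-1}(V) ∈ τ.
  V = {}: π^{-1}(V) = ∅ ∈ τ ✓.
  V = {[r]}: π^{-1}(V) = {r} ∉ τ ✗.
  V = {[s=u]}: π^{-1}(V) = {s, u} ∉ τ ✗.
  V = {[r], [s=u]}: π^{-1}(V) = {r, s, u} ∉ τ ✗.
  V = {[t]}: π^{-1}(V) = {t} ∉ τ ✗.
  V = {[r], [t]}: π^{-1}(V) = {r, t} ∉ τ ✗.
  V = {[s=u], [t]}: π^{-1}(V) = {s, t, u} ∉ τ ✗.
  V = {[r], [s=u], [t]}: π^{-1}(V) = {r, s, t, u} ∉ τ ✗.
  V = {[v]}: π^{-1}(V) = {v} ∈ τ ✓.
  V = {[r], [v]}: π^{-1}(V) = {r, v} ∈ τ ✓.
  V = {[s=u], [v]}: π^{-1}(V) = {s, u, v} ∉ τ ✗.
  V = {[r], [s=u], [v]}: π^{-1}(V) = {r, s, u, v} ∉ τ ✗.
  V = {[t], [v]}: π^{-1}(V) = {t, v} ∉ τ ✗.
  V = {[r], [t], [v]}: π^{-1}(V) = {r, t, v} ∉ τ ✗.
  V = {[s=u], [t], [v]}: π^{-1}(V) = {s, t, u, v} ∉ τ ✗.
  V = {[r], [s=u], [t], [v]}: π^{-1}(V) = {r, s, t, u, v} ∈ τ ✓.
Open sets in the quotient: τ_Q = {{}, {[v]}, {[r], [v]}, {[r], [s=u], [t], [v]}} (4 elements).


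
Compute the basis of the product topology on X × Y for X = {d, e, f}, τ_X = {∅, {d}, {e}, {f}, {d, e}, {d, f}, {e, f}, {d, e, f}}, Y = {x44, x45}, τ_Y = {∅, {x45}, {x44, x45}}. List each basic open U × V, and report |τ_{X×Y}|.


Basis B = {∅ × ∅, {d} × {x45}, {e} × {x45}, {f} × {x45}, {d} × {x44, x45}, {d, e} × {x45}, {d, f} × {x45}, {e} × {x44, x45}, {e, f} × {x45}, {f} × {x44, x45}, {d, e, f} × {x45}, {d, e} × {x44, x45}, {d, f} × {x44, x45}, {e, f} × {x44, x45}, {d, e, f} × {x44, x45}}; |τ_{X×Y}| = 27.

Enumerate products U × V with U ∈ τ_X, V ∈ τ_Y (deduplicated):
  ∅ × ∅ = {} (∅)
  {d} × {x45} = {(d,x45)}
  {e} × {x45} = {(e,x45)}
  {f} × {x45} = {(f,x45)}
  {d} × {x44, x45} = {(d,x44), (d,x45)}
  {d, e} × {x45} = {(d,x45), (e,x45)}
  {d, f} × {x45} = {(d,x45), (f,x45)}
  {e} × {x44, x45} = {(e,x44), (e,x45)}
  {e, f} × {x45} = {(e,x45), (f,x45)}
  {f} × {x44, x45} = {(f,x44), (f,x45)}
  {d, e, f} × {x45} = {(d,x45), (e,x45), (f,x45)}
  {d, e} × {x44, x45} = {(d,x44), (d,x45), (e,x44), (e,x45)}
  {d, f} × {x44, x45} = {(d,x44), (d,x45), (f,x44), (f,x45)}
  {e, f} × {x44, x45} = {(e,x44), (e,x45), (f,x44), (f,x45)}
  {d, e, f} × {x44, x45} = {(d,x44), (d,x45), (e,x44), (e,x45), (f,x44), (f,x45)}
These 15 distinct sets form the basis B.
Close under arbitrary unions to get τ_{X×Y}; counting gives |τ_{X×Y}| = 27.


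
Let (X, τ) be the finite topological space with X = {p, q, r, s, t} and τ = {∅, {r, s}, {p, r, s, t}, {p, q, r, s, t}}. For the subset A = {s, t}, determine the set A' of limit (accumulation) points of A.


A' = {p, q, r, t}

For each x ∈ X, list the open sets U ∈ τ with x ∈ U, then check whether U ∩ (A ∖ {x}) ≠ ∅ for every such U.
  x = p: opens ∋ x are {p, r, s, t}, {p, q, r, s, t}; each meets A ∖ {p}, so x IS a limit point.
  x = q: opens ∋ x are {p, q, r, s, t}; each meets A ∖ {q}, so x IS a limit point.
  x = r: opens ∋ x are {r, s}, {p, r, s, t}, {p, q, r, s, t}; each meets A ∖ {r}, so x IS a limit point.
  x = s: open {r, s} ∋ x has {r, s} ∩ (A ∖ {s}) = ∅, so x is NOT a limit point.
  x = t: opens ∋ x are {p, r, s, t}, {p, q, r, s, t}; each meets A ∖ {t}, so x IS a limit point.
Collecting: A' = {p, q, r, t}.


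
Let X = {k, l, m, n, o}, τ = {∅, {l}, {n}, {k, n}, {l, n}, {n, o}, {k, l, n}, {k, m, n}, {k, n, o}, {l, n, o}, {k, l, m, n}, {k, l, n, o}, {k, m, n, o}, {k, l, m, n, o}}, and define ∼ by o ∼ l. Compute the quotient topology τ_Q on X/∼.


X/∼ = {[k], [l=o], [m], [n]}; |τ_Q| = 7.

Equivalence classes: [k], [l=o], [m], [n].
Quotient map π: X → X/∼ sends k ↦ [k], l ↦ [l=o], m ↦ [m], n ↦ [n], o ↦ [l=o].
For each subset V ⊆ X/∼, compute π^{-1}(V) ⊆ X and check whether π^{-1}(V) ∈ τ. V is open in τ_Q iff π^{-1}(V) ∈ τ.
  V = {}: π^{-1}(V) = ∅ ∈ τ ✓.
  V = {[k]}: π^{-1}(V) = {k} ∉ τ ✗.
  V = {[l=o]}: π^{-1}(V) = {l, o} ∉ τ ✗.
  V = {[k], [l=o]}: π^{-1}(V) = {k, l, o} ∉ τ ✗.
  V = {[m]}: π^{-1}(V) = {m} ∉ τ ✗.
  V = {[k], [m]}: π^{-1}(V) = {k, m} ∉ τ ✗.
  V = {[l=o], [m]}: π^{-1}(V) = {l, m, o} ∉ τ ✗.
  V = {[k], [l=o], [m]}: π^{-1}(V) = {k, l, m, o} ∉ τ ✗.
  V = {[n]}: π^{-1}(V) = {n} ∈ τ ✓.
  V = {[k], [n]}: π^{-1}(V) = {k, n} ∈ τ ✓.
  V = {[l=o], [n]}: π^{-1}(V) = {l, n, o} ∈ τ ✓.
  V = {[k], [l=o], [n]}: π^{-1}(V) = {k, l, n, o} ∈ τ ✓.
  V = {[m], [n]}: π^{-1}(V) = {m, n} ∉ τ ✗.
  V = {[k], [m], [n]}: π^{-1}(V) = {k, m, n} ∈ τ ✓.
  V = {[l=o], [m], [n]}: π^{-1}(V) = {l, m, n, o} ∉ τ ✗.
  V = {[k], [l=o], [m], [n]}: π^{-1}(V) = {k, l, m, n, o} ∈ τ ✓.
Open sets in the quotient: τ_Q = {{}, {[n]}, {[k], [n]}, {[l=o], [n]}, {[k], [l=o], [n]}, {[k], [m], [n]}, {[k], [l=o], [m], [n]}} (7 elements).


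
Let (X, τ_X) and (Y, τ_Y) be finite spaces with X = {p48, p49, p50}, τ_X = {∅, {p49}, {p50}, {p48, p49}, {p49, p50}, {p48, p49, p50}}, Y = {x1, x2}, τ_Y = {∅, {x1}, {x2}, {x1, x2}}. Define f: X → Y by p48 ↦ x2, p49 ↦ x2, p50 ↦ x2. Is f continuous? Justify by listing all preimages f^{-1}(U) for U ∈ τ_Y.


f IS continuous.

Compute f^{-1}(U) for each U ∈ τ_Y:
  U = ∅: f^{-1}(U) = ∅ ∈ τ_X ✓.
  U = {x1}: f^{-1}(U) = ∅ ∈ τ_X ✓.
  U = {x2}: f^{-1}(U) = {p48, p49, p50} ∈ τ_X ✓.
  U = {x1, x2}: f^{-1}(U) = {p48, p49, p50} ∈ τ_X ✓.
Every preimage lies in τ_X, so f IS continuous.


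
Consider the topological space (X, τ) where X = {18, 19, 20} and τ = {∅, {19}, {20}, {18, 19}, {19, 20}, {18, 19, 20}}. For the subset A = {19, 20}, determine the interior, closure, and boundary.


int(A) = {19, 20}, cl(A) = {18, 19, 20}, ∂A = {18}.

Closed sets in (X, τ) are complements of opens:
  closed(X, τ) = {∅, {18}, {20}, {18, 19}, {18, 20}, {18, 19, 20}}.
int(A) = ⋃ {U ∈ τ : U ⊆ A}. Opens contained in A: ∅, {19}, {20}, {19, 20}.
Taking the union of these: int(A) = {19, 20}.
cl(A) = ⋂ {C closed : A ⊆ C}. Closed sets containing A: {18, 19, 20}.
Intersecting these: cl(A) = {18, 19, 20}.
∂A = cl(A) ∖ int(A) = {18, 19, 20} ∖ {19, 20} = {18}.


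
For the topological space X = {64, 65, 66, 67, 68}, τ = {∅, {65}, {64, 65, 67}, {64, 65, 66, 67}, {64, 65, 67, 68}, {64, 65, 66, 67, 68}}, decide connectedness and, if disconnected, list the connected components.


(X, τ) is connected.

Find clopen sets (U ∈ τ with X ∖ U ∈ τ):
  U = ∅, X ∖ U = {64, 65, 66, 67, 68} — both open, so U is clopen.
  U = {64, 65, 66, 67, 68}, X ∖ U = ∅ — both open, so U is clopen.
Only trivial clopens (∅ and X) exist, so (X, τ) is connected.
Compute connected components by grouping points that agree on all clopens:
  component: {64, 65, 66, 67, 68}


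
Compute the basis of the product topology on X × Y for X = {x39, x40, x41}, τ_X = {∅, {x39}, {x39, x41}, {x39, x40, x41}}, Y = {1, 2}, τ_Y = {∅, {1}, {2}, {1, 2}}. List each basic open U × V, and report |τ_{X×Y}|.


Basis B = {∅ × ∅, {x39} × {1}, {x39} × {2}, {x39} × {1, 2}, {x39, x41} × {1}, {x39, x41} × {2}, {x39, x40, x41} × {1}, {x39, x40, x41} × {2}, {x39, x41} × {1, 2}, {x39, x40, x41} × {1, 2}}; |τ_{X×Y}| = 16.

Enumerate products U × V with U ∈ τ_X, V ∈ τ_Y (deduplicated):
  ∅ × ∅ = {} (∅)
  {x39} × {1} = {(x39,1)}
  {x39} × {2} = {(x39,2)}
  {x39} × {1, 2} = {(x39,1), (x39,2)}
  {x39, x41} × {1} = {(x39,1), (x41,1)}
  {x39, x41} × {2} = {(x39,2), (x41,2)}
  {x39, x40, x41} × {1} = {(x39,1), (x40,1), (x41,1)}
  {x39, x40, x41} × {2} = {(x39,2), (x40,2), (x41,2)}
  {x39, x41} × {1, 2} = {(x39,1), (x39,2), (x41,1), (x41,2)}
  {x39, x40, x41} × {1, 2} = {(x39,1), (x39,2), (x40,1), (x40,2), (x41,1), (x41,2)}
These 10 distinct sets form the basis B.
Close under arbitrary unions to get τ_{X×Y}; counting gives |τ_{X×Y}| = 16.


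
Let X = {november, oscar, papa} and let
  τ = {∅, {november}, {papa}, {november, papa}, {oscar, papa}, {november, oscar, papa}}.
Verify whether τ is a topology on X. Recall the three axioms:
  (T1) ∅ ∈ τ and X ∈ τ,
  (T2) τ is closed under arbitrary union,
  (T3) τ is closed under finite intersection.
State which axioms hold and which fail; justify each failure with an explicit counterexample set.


τ IS a topology on X.

Axiom (T1): ∅ ∈ τ? Yes; X ∈ τ? Yes.
Axiom (T2/T3): check pairwise unions and intersections of members of τ.
All pairwise intersections and unions checked — each lies in τ. Therefore τ satisfies (T1), (T2), (T3): it IS a topology on X.


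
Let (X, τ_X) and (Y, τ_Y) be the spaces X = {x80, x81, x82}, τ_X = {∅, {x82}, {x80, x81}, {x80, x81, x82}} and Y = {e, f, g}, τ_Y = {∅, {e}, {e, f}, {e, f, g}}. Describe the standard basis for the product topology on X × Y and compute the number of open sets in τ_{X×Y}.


Basis B = {∅ × ∅, {x82} × {e}, {x80, x81} × {e}, {x82} × {e, f}, {x80, x81, x82} × {e}, {x82} × {e, f, g}, {x80, x81} × {e, f}, {x80, x81} × {e, f, g}, {x80, x81, x82} × {e, f}, {x80, x81, x82} × {e, f, g}}; |τ_{X×Y}| = 16.

Enumerate products U × V with U ∈ τ_X, V ∈ τ_Y (deduplicated):
  ∅ × ∅ = {} (∅)
  {x82} × {e} = {(x82,e)}
  {x80, x81} × {e} = {(x80,e), (x81,e)}
  {x82} × {e, f} = {(x82,e), (x82,f)}
  {x80, x81, x82} × {e} = {(x80,e), (x81,e), (x82,e)}
  {x82} × {e, f, g} = {(x82,e), (x82,f), (x82,g)}
  {x80, x81} × {e, f} = {(x80,e), (x80,f), (x81,e), (x81,f)}
  {x80, x81} × {e, f, g} = {(x80,e), (x80,f), (x80,g), (x81,e), (x81,f), (x81,g)}
  {x80, x81, x82} × {e, f} = {(x80,e), (x80,f), (x81,e), (x81,f), (x82,e), (x82,f)}
  {x80, x81, x82} × {e, f, g} = {(x80,e), (x80,f), (x80,g), (x81,e), (x81,f), (x81,g), (x82,e), (x82,f), (x82,g)}
These 10 distinct sets form the basis B.
Close under arbitrary unions to get τ_{X×Y}; counting gives |τ_{X×Y}| = 16.


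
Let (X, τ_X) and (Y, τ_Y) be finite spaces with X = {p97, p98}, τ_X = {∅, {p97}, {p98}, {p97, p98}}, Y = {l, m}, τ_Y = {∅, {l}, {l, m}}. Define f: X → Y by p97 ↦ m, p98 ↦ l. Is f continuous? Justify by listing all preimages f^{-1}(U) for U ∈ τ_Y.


f IS continuous.

Compute f^{-1}(U) for each U ∈ τ_Y:
  U = ∅: f^{-1}(U) = ∅ ∈ τ_X ✓.
  U = {l}: f^{-1}(U) = {p98} ∈ τ_X ✓.
  U = {l, m}: f^{-1}(U) = {p97, p98} ∈ τ_X ✓.
Every preimage lies in τ_X, so f IS continuous.


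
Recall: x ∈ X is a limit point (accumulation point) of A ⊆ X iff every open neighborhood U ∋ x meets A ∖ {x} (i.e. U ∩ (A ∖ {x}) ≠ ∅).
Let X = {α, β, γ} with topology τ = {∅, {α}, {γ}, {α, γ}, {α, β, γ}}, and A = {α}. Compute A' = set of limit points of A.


A' = {β}

For each x ∈ X, list the open sets U ∈ τ with x ∈ U, then check whether U ∩ (A ∖ {x}) ≠ ∅ for every such U.
  x = α: open {α} ∋ x has {α} ∩ (A ∖ {α}) = ∅, so x is NOT a limit point.
  x = β: opens ∋ x are {α, β, γ}; each meets A ∖ {β}, so x IS a limit point.
  x = γ: open {γ} ∋ x has {γ} ∩ (A ∖ {γ}) = ∅, so x is NOT a limit point.
Collecting: A' = {β}.


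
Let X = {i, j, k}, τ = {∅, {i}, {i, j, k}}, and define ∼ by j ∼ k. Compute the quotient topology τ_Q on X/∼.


X/∼ = {[i], [j=k]}; |τ_Q| = 3.

Equivalence classes: [i], [j=k].
Quotient map π: X → X/∼ sends i ↦ [i], j ↦ [j=k], k ↦ [j=k].
For each subset V ⊆ X/∼, compute π^{-1}(V) ⊆ X and check whether π^{-1}(V) ∈ τ. V is open in τ_Q iff π^{-1}(V) ∈ τ.
  V = {}: π^{-1}(V) = ∅ ∈ τ ✓.
  V = {[i]}: π^{-1}(V) = {i} ∈ τ ✓.
  V = {[j=k]}: π^{-1}(V) = {j, k} ∉ τ ✗.
  V = {[i], [j=k]}: π^{-1}(V) = {i, j, k} ∈ τ ✓.
Open sets in the quotient: τ_Q = {{}, {[i]}, {[i], [j=k]}} (3 elements).


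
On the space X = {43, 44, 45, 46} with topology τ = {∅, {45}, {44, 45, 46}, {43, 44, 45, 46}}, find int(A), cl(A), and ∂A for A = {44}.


int(A) = ∅, cl(A) = {43, 44, 46}, ∂A = {43, 44, 46}.

Closed sets in (X, τ) are complements of opens:
  closed(X, τ) = {∅, {43}, {43, 44, 46}, {43, 44, 45, 46}}.
int(A) = ⋃ {U ∈ τ : U ⊆ A}. Opens contained in A: ∅.
Taking the union of these: int(A) = ∅.
cl(A) = ⋂ {C closed : A ⊆ C}. Closed sets containing A: {43, 44, 46}, {43, 44, 45, 46}.
Intersecting these: cl(A) = {43, 44, 46}.
∂A = cl(A) ∖ int(A) = {43, 44, 46} ∖ ∅ = {43, 44, 46}.


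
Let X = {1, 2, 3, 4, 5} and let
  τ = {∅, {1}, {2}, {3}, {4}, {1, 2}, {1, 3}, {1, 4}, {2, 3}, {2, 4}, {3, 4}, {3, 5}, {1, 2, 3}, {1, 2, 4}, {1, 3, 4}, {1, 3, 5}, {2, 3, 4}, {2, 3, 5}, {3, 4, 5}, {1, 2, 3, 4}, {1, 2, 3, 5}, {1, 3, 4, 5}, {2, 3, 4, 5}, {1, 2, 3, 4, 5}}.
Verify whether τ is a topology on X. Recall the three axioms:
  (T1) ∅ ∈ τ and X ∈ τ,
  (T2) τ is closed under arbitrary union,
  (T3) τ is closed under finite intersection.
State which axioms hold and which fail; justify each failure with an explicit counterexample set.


τ IS a topology on X.

Axiom (T1): ∅ ∈ τ? Yes; X ∈ τ? Yes.
Axiom (T2/T3): check pairwise unions and intersections of members of τ.
All pairwise intersections and unions checked — each lies in τ. Therefore τ satisfies (T1), (T2), (T3): it IS a topology on X.


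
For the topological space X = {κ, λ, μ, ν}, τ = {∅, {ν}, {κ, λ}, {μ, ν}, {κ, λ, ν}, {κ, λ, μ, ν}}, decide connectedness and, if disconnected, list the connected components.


(X, τ) is disconnected; components = [{κ, λ}, {μ, ν}].

Find clopen sets (U ∈ τ with X ∖ U ∈ τ):
  U = ∅, X ∖ U = {κ, λ, μ, ν} — both open, so U is clopen.
  U = {κ, λ}, X ∖ U = {μ, ν} — both open, so U is clopen.
  U = {μ, ν}, X ∖ U = {κ, λ} — both open, so U is clopen.
  U = {κ, λ, μ, ν}, X ∖ U = ∅ — both open, so U is clopen.
Nontrivial clopen(s) exist: e.g. {κ, λ}. So (X, τ) is disconnected.
Compute connected components by grouping points that agree on all clopens:
  component: {κ, λ}
  component: {μ, ν}


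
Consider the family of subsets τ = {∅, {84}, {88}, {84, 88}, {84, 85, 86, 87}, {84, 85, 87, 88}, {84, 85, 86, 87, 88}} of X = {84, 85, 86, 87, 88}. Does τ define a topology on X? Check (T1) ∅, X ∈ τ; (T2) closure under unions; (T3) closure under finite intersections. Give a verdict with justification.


τ is NOT a topology on X.

Axiom (T1): ∅ ∈ τ? Yes; X ∈ τ? Yes.
Axiom (T2/T3): check pairwise unions and intersections of members of τ.
Counterexample for (T3): {84, 85, 86, 87} ∩ {84, 85, 87, 88} = {84, 85, 87} ∉ τ. Therefore τ is NOT a topology.


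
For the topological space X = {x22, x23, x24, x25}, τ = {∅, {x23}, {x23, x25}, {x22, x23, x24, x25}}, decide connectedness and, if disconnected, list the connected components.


(X, τ) is connected.

Find clopen sets (U ∈ τ with X ∖ U ∈ τ):
  U = ∅, X ∖ U = {x22, x23, x24, x25} — both open, so U is clopen.
  U = {x22, x23, x24, x25}, X ∖ U = ∅ — both open, so U is clopen.
Only trivial clopens (∅ and X) exist, so (X, τ) is connected.
Compute connected components by grouping points that agree on all clopens:
  component: {x22, x23, x24, x25}


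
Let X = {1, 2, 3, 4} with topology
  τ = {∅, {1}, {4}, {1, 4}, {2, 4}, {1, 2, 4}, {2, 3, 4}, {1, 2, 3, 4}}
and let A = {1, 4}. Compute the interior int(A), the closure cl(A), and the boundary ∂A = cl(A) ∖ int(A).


int(A) = {1, 4}, cl(A) = {1, 2, 3, 4}, ∂A = {2, 3}.

Closed sets in (X, τ) are complements of opens:
  closed(X, τ) = {∅, {1}, {3}, {1, 3}, {2, 3}, {1, 2, 3}, {2, 3, 4}, {1, 2, 3, 4}}.
int(A) = ⋃ {U ∈ τ : U ⊆ A}. Opens contained in A: ∅, {1}, {4}, {1, 4}.
Taking the union of these: int(A) = {1, 4}.
cl(A) = ⋂ {C closed : A ⊆ C}. Closed sets containing A: {1, 2, 3, 4}.
Intersecting these: cl(A) = {1, 2, 3, 4}.
∂A = cl(A) ∖ int(A) = {1, 2, 3, 4} ∖ {1, 4} = {2, 3}.


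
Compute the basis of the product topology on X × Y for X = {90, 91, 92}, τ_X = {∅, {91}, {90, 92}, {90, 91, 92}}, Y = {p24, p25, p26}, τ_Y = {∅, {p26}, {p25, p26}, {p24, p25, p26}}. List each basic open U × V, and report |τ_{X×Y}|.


Basis B = {∅ × ∅, {91} × {p26}, {90, 92} × {p26}, {91} × {p25, p26}, {90, 91, 92} × {p26}, {91} × {p24, p25, p26}, {90, 92} × {p25, p26}, {90, 92} × {p24, p25, p26}, {90, 91, 92} × {p25, p26}, {90, 91, 92} × {p24, p25, p26}}; |τ_{X×Y}| = 16.

Enumerate products U × V with U ∈ τ_X, V ∈ τ_Y (deduplicated):
  ∅ × ∅ = {} (∅)
  {91} × {p26} = {(91,p26)}
  {90, 92} × {p26} = {(90,p26), (92,p26)}
  {91} × {p25, p26} = {(91,p25), (91,p26)}
  {90, 91, 92} × {p26} = {(90,p26), (91,p26), (92,p26)}
  {91} × {p24, p25, p26} = {(91,p24), (91,p25), (91,p26)}
  {90, 92} × {p25, p26} = {(90,p25), (90,p26), (92,p25), (92,p26)}
  {90, 92} × {p24, p25, p26} = {(90,p24), (90,p25), (90,p26), (92,p24), (92,p25), (92,p26)}
  {90, 91, 92} × {p25, p26} = {(90,p25), (90,p26), (91,p25), (91,p26), (92,p25), (92,p26)}
  {90, 91, 92} × {p24, p25, p26} = {(90,p24), (90,p25), (90,p26), (91,p24), (91,p25), (91,p26), (92,p24), (92,p25), (92,p26)}
These 10 distinct sets form the basis B.
Close under arbitrary unions to get τ_{X×Y}; counting gives |τ_{X×Y}| = 16.


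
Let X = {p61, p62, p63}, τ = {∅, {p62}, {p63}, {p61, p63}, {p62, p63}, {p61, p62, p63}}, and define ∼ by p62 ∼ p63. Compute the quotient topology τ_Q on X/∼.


X/∼ = {[p61], [p62=p63]}; |τ_Q| = 3.

Equivalence classes: [p61], [p62=p63].
Quotient map π: X → X/∼ sends p61 ↦ [p61], p62 ↦ [p62=p63], p63 ↦ [p62=p63].
For each subset V ⊆ X/∼, compute π^{-1}(V) ⊆ X and check whether π^{-1}(V) ∈ τ. V is open in τ_Q iff π^{-1}(V) ∈ τ.
  V = {}: π^{-1}(V) = ∅ ∈ τ ✓.
  V = {[p61]}: π^{-1}(V) = {p61} ∉ τ ✗.
  V = {[p62=p63]}: π^{-1}(V) = {p62, p63} ∈ τ ✓.
  V = {[p61], [p62=p63]}: π^{-1}(V) = {p61, p62, p63} ∈ τ ✓.
Open sets in the quotient: τ_Q = {{}, {[p62=p63]}, {[p61], [p62=p63]}} (3 elements).


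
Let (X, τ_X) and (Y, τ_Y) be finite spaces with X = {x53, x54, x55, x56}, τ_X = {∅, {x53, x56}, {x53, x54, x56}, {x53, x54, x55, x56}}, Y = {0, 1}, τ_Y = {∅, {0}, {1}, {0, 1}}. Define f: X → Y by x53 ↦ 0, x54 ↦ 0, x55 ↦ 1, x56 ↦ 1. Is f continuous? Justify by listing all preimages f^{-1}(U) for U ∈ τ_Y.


f is NOT continuous.

Compute f^{-1}(U) for each U ∈ τ_Y:
  U = ∅: f^{-1}(U) = ∅ ∈ τ_X ✓.
  U = {0}: f^{-1}(U) = {x53, x54} ∉ τ_X ✗.
  U = {1}: f^{-1}(U) = {x55, x56} ∉ τ_X ✗.
  U = {0, 1}: f^{-1}(U) = {x53, x54, x55, x56} ∈ τ_X ✓.
Found U = {0} with f^{-1}(U) = {x53, x54} not in τ_X. Therefore f is NOT continuous.


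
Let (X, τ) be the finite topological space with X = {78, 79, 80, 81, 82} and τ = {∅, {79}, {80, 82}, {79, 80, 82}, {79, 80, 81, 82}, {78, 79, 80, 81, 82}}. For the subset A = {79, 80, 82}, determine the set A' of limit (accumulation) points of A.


A' = {78, 80, 81, 82}

For each x ∈ X, list the open sets U ∈ τ with x ∈ U, then check whether U ∩ (A ∖ {x}) ≠ ∅ for every such U.
  x = 78: opens ∋ x are {78, 79, 80, 81, 82}; each meets A ∖ {78}, so x IS a limit point.
  x = 79: open {79} ∋ x has {79} ∩ (A ∖ {79}) = ∅, so x is NOT a limit point.
  x = 80: opens ∋ x are {80, 82}, {79, 80, 82}, {79, 80, 81, 82}, {78, 79, 80, 81, 82}; each meets A ∖ {80}, so x IS a limit point.
  x = 81: opens ∋ x are {79, 80, 81, 82}, {78, 79, 80, 81, 82}; each meets A ∖ {81}, so x IS a limit point.
  x = 82: opens ∋ x are {80, 82}, {79, 80, 82}, {79, 80, 81, 82}, {78, 79, 80, 81, 82}; each meets A ∖ {82}, so x IS a limit point.
Collecting: A' = {78, 80, 81, 82}.


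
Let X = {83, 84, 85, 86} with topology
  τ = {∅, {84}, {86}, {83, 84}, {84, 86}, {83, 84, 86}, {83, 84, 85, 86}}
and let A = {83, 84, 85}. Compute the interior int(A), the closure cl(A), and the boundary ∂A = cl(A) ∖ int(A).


int(A) = {83, 84}, cl(A) = {83, 84, 85}, ∂A = {85}.

Closed sets in (X, τ) are complements of opens:
  closed(X, τ) = {∅, {85}, {83, 85}, {85, 86}, {83, 84, 85}, {83, 85, 86}, {83, 84, 85, 86}}.
int(A) = ⋃ {U ∈ τ : U ⊆ A}. Opens contained in A: ∅, {84}, {83, 84}.
Taking the union of these: int(A) = {83, 84}.
cl(A) = ⋂ {C closed : A ⊆ C}. Closed sets containing A: {83, 84, 85}, {83, 84, 85, 86}.
Intersecting these: cl(A) = {83, 84, 85}.
∂A = cl(A) ∖ int(A) = {83, 84, 85} ∖ {83, 84} = {85}.


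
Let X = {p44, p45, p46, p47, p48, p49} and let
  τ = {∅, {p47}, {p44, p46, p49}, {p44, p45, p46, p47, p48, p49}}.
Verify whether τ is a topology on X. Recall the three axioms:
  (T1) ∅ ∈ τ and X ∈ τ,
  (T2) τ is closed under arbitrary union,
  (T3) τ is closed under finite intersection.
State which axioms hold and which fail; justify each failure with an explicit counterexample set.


τ is NOT a topology on X.

Axiom (T1): ∅ ∈ τ? Yes; X ∈ τ? Yes.
Axiom (T2/T3): check pairwise unions and intersections of members of τ.
Counterexample for (T2): {p47} ∪ {p44, p46, p49} = {p44, p46, p47, p49} ∉ τ. Therefore τ is NOT a topology.


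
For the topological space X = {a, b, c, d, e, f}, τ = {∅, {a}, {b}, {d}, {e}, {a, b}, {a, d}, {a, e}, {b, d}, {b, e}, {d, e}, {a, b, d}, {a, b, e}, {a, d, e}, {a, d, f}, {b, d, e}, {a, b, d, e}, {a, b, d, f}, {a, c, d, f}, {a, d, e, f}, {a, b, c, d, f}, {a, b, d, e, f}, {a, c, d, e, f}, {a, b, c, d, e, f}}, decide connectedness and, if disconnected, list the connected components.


(X, τ) is disconnected; components = [{b}, {e}, {a, c, d, f}].

Find clopen sets (U ∈ τ with X ∖ U ∈ τ):
  U = ∅, X ∖ U = {a, b, c, d, e, f} — both open, so U is clopen.
  U = {b}, X ∖ U = {a, c, d, e, f} — both open, so U is clopen.
  U = {e}, X ∖ U = {a, b, c, d, f} — both open, so U is clopen.
  U = {b, e}, X ∖ U = {a, c, d, f} — both open, so U is clopen.
  U = {a, c, d, f}, X ∖ U = {b, e} — both open, so U is clopen.
  U = {a, b, c, d, f}, X ∖ U = {e} — both open, so U is clopen.
  U = {a, c, d, e, f}, X ∖ U = {b} — both open, so U is clopen.
  U = {a, b, c, d, e, f}, X ∖ U = ∅ — both open, so U is clopen.
Nontrivial clopen(s) exist: e.g. {a, c, d, e, f}. So (X, τ) is disconnected.
Compute connected components by grouping points that agree on all clopens:
  component: {b}
  component: {e}
  component: {a, c, d, f}


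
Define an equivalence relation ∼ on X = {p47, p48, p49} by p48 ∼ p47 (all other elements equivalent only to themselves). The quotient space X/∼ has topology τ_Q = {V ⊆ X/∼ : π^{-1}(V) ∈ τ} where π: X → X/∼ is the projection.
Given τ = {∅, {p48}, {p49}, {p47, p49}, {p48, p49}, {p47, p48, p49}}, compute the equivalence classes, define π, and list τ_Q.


X/∼ = {[p47=p48], [p49]}; |τ_Q| = 3.

Equivalence classes: [p47=p48], [p49].
Quotient map π: X → X/∼ sends p47 ↦ [p47=p48], p48 ↦ [p47=p48], p49 ↦ [p49].
For each subset V ⊆ X/∼, compute π^{-1}(V) ⊆ X and check whether π^{-1}(V) ∈ τ. V is open in τ_Q iff π^{-1}(V) ∈ τ.
  V = {}: π^{-1}(V) = ∅ ∈ τ ✓.
  V = {[p47=p48]}: π^{-1}(V) = {p47, p48} ∉ τ ✗.
  V = {[p49]}: π^{-1}(V) = {p49} ∈ τ ✓.
  V = {[p47=p48], [p49]}: π^{-1}(V) = {p47, p48, p49} ∈ τ ✓.
Open sets in the quotient: τ_Q = {{}, {[p49]}, {[p47=p48], [p49]}} (3 elements).


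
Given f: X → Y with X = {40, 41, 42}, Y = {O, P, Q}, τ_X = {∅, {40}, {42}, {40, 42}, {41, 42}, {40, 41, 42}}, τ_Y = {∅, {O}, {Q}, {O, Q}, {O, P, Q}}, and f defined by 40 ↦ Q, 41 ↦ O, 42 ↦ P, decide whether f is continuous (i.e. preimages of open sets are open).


f is NOT continuous.

Compute f^{-1}(U) for each U ∈ τ_Y:
  U = ∅: f^{-1}(U) = ∅ ∈ τ_X ✓.
  U = {O}: f^{-1}(U) = {41} ∉ τ_X ✗.
  U = {Q}: f^{-1}(U) = {40} ∈ τ_X ✓.
  U = {O, Q}: f^{-1}(U) = {40, 41} ∉ τ_X ✗.
  U = {O, P, Q}: f^{-1}(U) = {40, 41, 42} ∈ τ_X ✓.
Found U = {O} with f^{-1}(U) = {41} not in τ_X. Therefore f is NOT continuous.


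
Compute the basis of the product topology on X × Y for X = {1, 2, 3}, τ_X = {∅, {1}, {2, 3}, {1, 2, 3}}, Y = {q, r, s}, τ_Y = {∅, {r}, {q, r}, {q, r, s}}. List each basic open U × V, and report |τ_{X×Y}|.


Basis B = {∅ × ∅, {1} × {r}, {1} × {q, r}, {2, 3} × {r}, {1} × {q, r, s}, {1, 2, 3} × {r}, {2, 3} × {q, r}, {1, 2, 3} × {q, r}, {2, 3} × {q, r, s}, {1, 2, 3} × {q, r, s}}; |τ_{X×Y}| = 16.

Enumerate products U × V with U ∈ τ_X, V ∈ τ_Y (deduplicated):
  ∅ × ∅ = {} (∅)
  {1} × {r} = {(1,r)}
  {1} × {q, r} = {(1,q), (1,r)}
  {2, 3} × {r} = {(2,r), (3,r)}
  {1} × {q, r, s} = {(1,q), (1,r), (1,s)}
  {1, 2, 3} × {r} = {(1,r), (2,r), (3,r)}
  {2, 3} × {q, r} = {(2,q), (2,r), (3,q), (3,r)}
  {1, 2, 3} × {q, r} = {(1,q), (1,r), (2,q), (2,r), (3,q), (3,r)}
  {2, 3} × {q, r, s} = {(2,q), (2,r), (2,s), (3,q), (3,r), (3,s)}
  {1, 2, 3} × {q, r, s} = {(1,q), (1,r), (1,s), (2,q), (2,r), (2,s), (3,q), (3,r), (3,s)}
These 10 distinct sets form the basis B.
Close under arbitrary unions to get τ_{X×Y}; counting gives |τ_{X×Y}| = 16.


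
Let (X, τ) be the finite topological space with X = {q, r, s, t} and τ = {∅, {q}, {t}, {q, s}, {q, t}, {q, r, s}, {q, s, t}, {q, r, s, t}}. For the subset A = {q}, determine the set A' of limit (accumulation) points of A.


A' = {r, s}

For each x ∈ X, list the open sets U ∈ τ with x ∈ U, then check whether U ∩ (A ∖ {x}) ≠ ∅ for every such U.
  x = q: open {q} ∋ x has {q} ∩ (A ∖ {q}) = ∅, so x is NOT a limit point.
  x = r: opens ∋ x are {q, r, s}, {q, r, s, t}; each meets A ∖ {r}, so x IS a limit point.
  x = s: opens ∋ x are {q, s}, {q, r, s}, {q, s, t}, {q, r, s, t}; each meets A ∖ {s}, so x IS a limit point.
  x = t: open {t} ∋ x has {t} ∩ (A ∖ {t}) = ∅, so x is NOT a limit point.
Collecting: A' = {r, s}.


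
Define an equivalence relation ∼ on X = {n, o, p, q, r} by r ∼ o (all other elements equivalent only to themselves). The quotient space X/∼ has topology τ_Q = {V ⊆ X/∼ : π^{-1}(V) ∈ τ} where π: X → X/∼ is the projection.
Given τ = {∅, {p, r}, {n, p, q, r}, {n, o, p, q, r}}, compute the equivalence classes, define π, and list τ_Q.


X/∼ = {[n], [o=r], [p], [q]}; |τ_Q| = 2.

Equivalence classes: [n], [o=r], [p], [q].
Quotient map π: X → X/∼ sends n ↦ [n], o ↦ [o=r], p ↦ [p], q ↦ [q], r ↦ [o=r].
For each subset V ⊆ X/∼, compute π^{-1}(V) ⊆ X and check whether π^{-1}(V) ∈ τ. V is open in τ_Q iff π^{-1}(V) ∈ τ.
  V = {}: π^{-1}(V) = ∅ ∈ τ ✓.
  V = {[n]}: π^{-1}(V) = {n} ∉ τ ✗.
  V = {[o=r]}: π^{-1}(V) = {o, r} ∉ τ ✗.
  V = {[n], [o=r]}: π^{-1}(V) = {n, o, r} ∉ τ ✗.
  V = {[p]}: π^{-1}(V) = {p} ∉ τ ✗.
  V = {[n], [p]}: π^{-1}(V) = {n, p} ∉ τ ✗.
  V = {[o=r], [p]}: π^{-1}(V) = {o, p, r} ∉ τ ✗.
  V = {[n], [o=r], [p]}: π^{-1}(V) = {n, o, p, r} ∉ τ ✗.
  V = {[q]}: π^{-1}(V) = {q} ∉ τ ✗.
  V = {[n], [q]}: π^{-1}(V) = {n, q} ∉ τ ✗.
  V = {[o=r], [q]}: π^{-1}(V) = {o, q, r} ∉ τ ✗.
  V = {[n], [o=r], [q]}: π^{-1}(V) = {n, o, q, r} ∉ τ ✗.
  V = {[p], [q]}: π^{-1}(V) = {p, q} ∉ τ ✗.
  V = {[n], [p], [q]}: π^{-1}(V) = {n, p, q} ∉ τ ✗.
  V = {[o=r], [p], [q]}: π^{-1}(V) = {o, p, q, r} ∉ τ ✗.
  V = {[n], [o=r], [p], [q]}: π^{-1}(V) = {n, o, p, q, r} ∈ τ ✓.
Open sets in the quotient: τ_Q = {{}, {[n], [o=r], [p], [q]}} (2 elements).
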